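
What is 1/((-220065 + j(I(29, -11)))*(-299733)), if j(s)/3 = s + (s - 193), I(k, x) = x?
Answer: 1/66154070430 ≈ 1.5116e-11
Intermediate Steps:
j(s) = -579 + 6*s (j(s) = 3*(s + (s - 193)) = 3*(s + (-193 + s)) = 3*(-193 + 2*s) = -579 + 6*s)
1/((-220065 + j(I(29, -11)))*(-299733)) = 1/((-220065 + (-579 + 6*(-11)))*(-299733)) = -1/299733/(-220065 + (-579 - 66)) = -1/299733/(-220065 - 645) = -1/299733/(-220710) = -1/220710*(-1/299733) = 1/66154070430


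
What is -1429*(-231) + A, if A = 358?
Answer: 330457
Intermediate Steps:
-1429*(-231) + A = -1429*(-231) + 358 = 330099 + 358 = 330457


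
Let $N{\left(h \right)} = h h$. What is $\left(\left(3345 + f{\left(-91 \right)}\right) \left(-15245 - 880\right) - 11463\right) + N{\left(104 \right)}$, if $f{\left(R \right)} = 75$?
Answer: $-55148147$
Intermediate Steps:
$N{\left(h \right)} = h^{2}$
$\left(\left(3345 + f{\left(-91 \right)}\right) \left(-15245 - 880\right) - 11463\right) + N{\left(104 \right)} = \left(\left(3345 + 75\right) \left(-15245 - 880\right) - 11463\right) + 104^{2} = \left(3420 \left(-16125\right) - 11463\right) + 10816 = \left(-55147500 - 11463\right) + 10816 = -55158963 + 10816 = -55148147$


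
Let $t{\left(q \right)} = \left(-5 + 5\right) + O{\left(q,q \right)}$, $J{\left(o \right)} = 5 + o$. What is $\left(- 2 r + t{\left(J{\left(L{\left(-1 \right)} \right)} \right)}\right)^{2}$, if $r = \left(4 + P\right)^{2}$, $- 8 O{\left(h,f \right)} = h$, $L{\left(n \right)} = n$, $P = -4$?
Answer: $\frac{1}{4} \approx 0.25$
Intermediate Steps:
$O{\left(h,f \right)} = - \frac{h}{8}$
$r = 0$ ($r = \left(4 - 4\right)^{2} = 0^{2} = 0$)
$t{\left(q \right)} = - \frac{q}{8}$ ($t{\left(q \right)} = \left(-5 + 5\right) - \frac{q}{8} = 0 - \frac{q}{8} = - \frac{q}{8}$)
$\left(- 2 r + t{\left(J{\left(L{\left(-1 \right)} \right)} \right)}\right)^{2} = \left(\left(-2\right) 0 - \frac{5 - 1}{8}\right)^{2} = \left(0 - \frac{1}{2}\right)^{2} = \left(- \frac{1}{2}\right)^{2} = \frac{1}{4}$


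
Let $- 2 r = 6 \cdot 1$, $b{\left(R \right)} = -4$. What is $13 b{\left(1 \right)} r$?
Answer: $156$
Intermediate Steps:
$r = -3$ ($r = - \frac{6 \cdot 1}{2} = \left(- \frac{1}{2}\right) 6 = -3$)
$13 b{\left(1 \right)} r = 13 \left(-4\right) \left(-3\right) = \left(-52\right) \left(-3\right) = 156$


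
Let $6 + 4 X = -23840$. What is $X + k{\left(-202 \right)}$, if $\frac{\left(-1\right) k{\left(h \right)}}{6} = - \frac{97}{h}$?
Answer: $- \frac{1204805}{202} \approx -5964.4$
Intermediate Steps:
$X = - \frac{11923}{2}$ ($X = - \frac{3}{2} + \frac{1}{4} \left(-23840\right) = - \frac{3}{2} - 5960 = - \frac{11923}{2} \approx -5961.5$)
$k{\left(h \right)} = \frac{582}{h}$ ($k{\left(h \right)} = - 6 \left(- \frac{97}{h}\right) = \frac{582}{h}$)
$X + k{\left(-202 \right)} = - \frac{11923}{2} + \frac{582}{-202} = - \frac{11923}{2} + 582 \left(- \frac{1}{202}\right) = - \frac{11923}{2} - \frac{291}{101} = - \frac{1204805}{202}$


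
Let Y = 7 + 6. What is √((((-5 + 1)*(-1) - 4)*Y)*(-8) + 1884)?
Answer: 2*√471 ≈ 43.405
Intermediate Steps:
Y = 13
√((((-5 + 1)*(-1) - 4)*Y)*(-8) + 1884) = √((((-5 + 1)*(-1) - 4)*13)*(-8) + 1884) = √(((-4*(-1) - 4)*13)*(-8) + 1884) = √(((4 - 4)*13)*(-8) + 1884) = √((0*13)*(-8) + 1884) = √(0*(-8) + 1884) = √(0 + 1884) = √1884 = 2*√471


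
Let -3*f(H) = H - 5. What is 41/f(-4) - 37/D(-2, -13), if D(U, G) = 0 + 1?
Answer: -70/3 ≈ -23.333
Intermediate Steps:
D(U, G) = 1
f(H) = 5/3 - H/3 (f(H) = -(H - 5)/3 = -(-5 + H)/3 = 5/3 - H/3)
41/f(-4) - 37/D(-2, -13) = 41/(5/3 - 1/3*(-4)) - 37/1 = 41/(5/3 + 4/3) - 37*1 = 41/3 - 37 = -70/3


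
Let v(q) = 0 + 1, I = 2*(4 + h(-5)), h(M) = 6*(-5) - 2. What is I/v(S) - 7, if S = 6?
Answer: -63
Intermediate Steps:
h(M) = -32 (h(M) = -30 - 2 = -32)
I = -56 (I = 2*(4 - 32) = 2*(-28) = -56)
v(q) = 1
I/v(S) - 7 = -56/1 - 7 = 1*(-56) - 7 = -56 - 7 = -63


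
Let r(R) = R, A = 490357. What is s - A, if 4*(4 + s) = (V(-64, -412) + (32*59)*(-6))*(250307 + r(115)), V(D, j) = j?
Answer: -735478931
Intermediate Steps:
s = -734988574 (s = -4 + ((-412 + (32*59)*(-6))*(250307 + 115))/4 = -4 + ((-412 + 1888*(-6))*250422)/4 = -4 + ((-412 - 11328)*250422)/4 = -4 + (-11740*250422)/4 = -4 + (¼)*(-2939954280) = -4 - 734988570 = -734988574)
s - A = -734988574 - 1*490357 = -734988574 - 490357 = -735478931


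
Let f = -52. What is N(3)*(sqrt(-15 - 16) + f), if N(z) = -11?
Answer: 572 - 11*I*sqrt(31) ≈ 572.0 - 61.245*I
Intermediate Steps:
N(3)*(sqrt(-15 - 16) + f) = -11*(sqrt(-15 - 16) - 52) = -11*(sqrt(-31) - 52) = -11*(I*sqrt(31) - 52) = -11*(-52 + I*sqrt(31)) = 572 - 11*I*sqrt(31)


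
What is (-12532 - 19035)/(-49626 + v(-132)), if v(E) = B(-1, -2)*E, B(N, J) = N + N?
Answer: 31567/49362 ≈ 0.63950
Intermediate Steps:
B(N, J) = 2*N
v(E) = -2*E (v(E) = (2*(-1))*E = -2*E)
(-12532 - 19035)/(-49626 + v(-132)) = (-12532 - 19035)/(-49626 - 2*(-132)) = -31567/(-49626 + 264) = -31567/(-49362) = -31567*(-1/49362) = 31567/49362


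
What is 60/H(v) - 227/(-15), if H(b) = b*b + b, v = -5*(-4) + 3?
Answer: 10517/690 ≈ 15.242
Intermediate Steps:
v = 23 (v = 20 + 3 = 23)
H(b) = b + b² (H(b) = b² + b = b + b²)
60/H(v) - 227/(-15) = 60/((23*(1 + 23))) - 227/(-15) = 60/((23*24)) - 227*(-1/15) = 60/552 + 227/15 = 60*(1/552) + 227/15 = 5/46 + 227/15 = 10517/690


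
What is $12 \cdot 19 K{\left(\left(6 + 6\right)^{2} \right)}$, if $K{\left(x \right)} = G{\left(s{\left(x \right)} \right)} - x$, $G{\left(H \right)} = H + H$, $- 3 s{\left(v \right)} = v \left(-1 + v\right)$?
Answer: $-3162816$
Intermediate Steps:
$s{\left(v \right)} = - \frac{v \left(-1 + v\right)}{3}$
$G{\left(H \right)} = 2 H$
$K{\left(x \right)} = - x + \frac{2 x \left(1 - x\right)}{3}$ ($K{\left(x \right)} = 2 \frac{x \left(1 - x\right)}{3} - x = \frac{2 x \left(1 - x\right)}{3} - x = - x + \frac{2 x \left(1 - x\right)}{3}$)
$12 \cdot 19 K{\left(\left(6 + 6\right)^{2} \right)} = 12 \cdot 19 \frac{\left(6 + 6\right)^{2} \left(-1 - 2 \left(6 + 6\right)^{2}\right)}{3} = 228 \frac{12^{2} \left(-1 - 2 \cdot 12^{2}\right)}{3} = 228 \cdot \frac{1}{3} \cdot 144 \left(-1 - 288\right) = 228 \cdot \frac{1}{3} \cdot 144 \left(-289\right) = 228 \left(-13872\right) = -3162816$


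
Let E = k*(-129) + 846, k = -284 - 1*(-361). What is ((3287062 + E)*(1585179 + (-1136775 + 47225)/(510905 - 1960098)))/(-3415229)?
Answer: -7530267098732963575/4949325960197 ≈ -1.5215e+6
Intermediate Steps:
k = 77 (k = -284 + 361 = 77)
E = -9087 (E = 77*(-129) + 846 = -9933 + 846 = -9087)
((3287062 + E)*(1585179 + (-1136775 + 47225)/(510905 - 1960098)))/(-3415229) = ((3287062 - 9087)*(1585179 + (-1136775 + 47225)/(510905 - 1960098)))/(-3415229) = (3277975*(1585179 - 1089550/(-1449193)))*(-1/3415229) = (3277975*(1585179 - 1089550*(-1/1449193)))*(-1/3415229) = (3277975*(1585179 + 1089550/1449193))*(-1/3415229) = (3277975*(2297231400097/1449193))*(-1/3415229) = (7530267098732963575/1449193)*(-1/3415229) = -7530267098732963575/4949325960197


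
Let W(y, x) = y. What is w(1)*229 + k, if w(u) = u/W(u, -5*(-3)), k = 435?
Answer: 664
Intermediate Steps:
w(u) = 1 (w(u) = u/u = 1)
w(1)*229 + k = 1*229 + 435 = 229 + 435 = 664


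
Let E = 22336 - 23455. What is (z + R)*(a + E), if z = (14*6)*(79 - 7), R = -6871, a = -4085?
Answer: 4282892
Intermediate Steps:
z = 6048 (z = 84*72 = 6048)
E = -1119
(z + R)*(a + E) = (6048 - 6871)*(-4085 - 1119) = -823*(-5204) = 4282892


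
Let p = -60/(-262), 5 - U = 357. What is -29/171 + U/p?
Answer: -1314337/855 ≈ -1537.2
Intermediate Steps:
U = -352 (U = 5 - 1*357 = 5 - 357 = -352)
p = 30/131 (p = -60*(-1/262) = 30/131 ≈ 0.22901)
-29/171 + U/p = -29/171 - 352/30/131 = -29*1/171 - 352*131/30 = -29/171 - 23056/15 = -1314337/855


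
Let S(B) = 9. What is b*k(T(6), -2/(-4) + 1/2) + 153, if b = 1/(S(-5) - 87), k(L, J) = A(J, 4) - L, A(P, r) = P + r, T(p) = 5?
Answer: 153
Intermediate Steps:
k(L, J) = 4 + J - L (k(L, J) = (J + 4) - L = (4 + J) - L = 4 + J - L)
b = -1/78 (b = 1/(9 - 87) = 1/(-78) = -1/78 ≈ -0.012821)
b*k(T(6), -2/(-4) + 1/2) + 153 = -(4 + (-2/(-4) + 1/2) - 1*5)/78 + 153 = -(4 + (-2*(-¼) + 1*(½)) - 5)/78 + 153 = -(4 + (½ + ½) - 5)/78 + 153 = -(4 + 1 - 5)/78 + 153 = -1/78*0 + 153 = 0 + 153 = 153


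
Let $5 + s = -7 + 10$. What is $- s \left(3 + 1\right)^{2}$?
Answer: $32$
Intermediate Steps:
$s = -2$ ($s = -5 + \left(-7 + 10\right) = -5 + 3 = -2$)
$- s \left(3 + 1\right)^{2} = - \left(-2\right) \left(3 + 1\right)^{2} = - \left(-2\right) 4^{2} = - \left(-2\right) 16 = \left(-1\right) \left(-32\right) = 32$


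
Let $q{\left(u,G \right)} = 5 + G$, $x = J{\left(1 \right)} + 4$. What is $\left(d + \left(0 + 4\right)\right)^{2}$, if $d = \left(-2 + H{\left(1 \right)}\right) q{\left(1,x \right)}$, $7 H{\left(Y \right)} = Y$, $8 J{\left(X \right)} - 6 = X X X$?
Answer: $\frac{644809}{3136} \approx 205.62$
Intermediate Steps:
$J{\left(X \right)} = \frac{3}{4} + \frac{X^{3}}{8}$ ($J{\left(X \right)} = \frac{3}{4} + \frac{X X X}{8} = \frac{3}{4} + \frac{X^{2} X}{8} = \frac{3}{4} + \frac{X^{3}}{8}$)
$x = \frac{39}{8}$ ($x = \left(\frac{3}{4} + \frac{1^{3}}{8}\right) + 4 = \left(\frac{3}{4} + \frac{1}{8} \cdot 1\right) + 4 = \left(\frac{3}{4} + \frac{1}{8}\right) + 4 = \frac{7}{8} + 4 = \frac{39}{8} \approx 4.875$)
$H{\left(Y \right)} = \frac{Y}{7}$
$d = - \frac{1027}{56}$ ($d = \left(-2 + \frac{1}{7} \cdot 1\right) \left(5 + \frac{39}{8}\right) = \left(-2 + \frac{1}{7}\right) \frac{79}{8} = \left(- \frac{13}{7}\right) \frac{79}{8} = - \frac{1027}{56} \approx -18.339$)
$\left(d + \left(0 + 4\right)\right)^{2} = \left(- \frac{1027}{56} + \left(0 + 4\right)\right)^{2} = \left(- \frac{1027}{56} + 4\right)^{2} = \left(- \frac{803}{56}\right)^{2} = \frac{644809}{3136}$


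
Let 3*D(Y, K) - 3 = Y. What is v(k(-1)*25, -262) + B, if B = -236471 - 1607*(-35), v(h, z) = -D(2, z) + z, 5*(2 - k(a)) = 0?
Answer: -541469/3 ≈ -1.8049e+5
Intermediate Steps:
D(Y, K) = 1 + Y/3
k(a) = 2 (k(a) = 2 - 1/5*0 = 2 + 0 = 2)
v(h, z) = -5/3 + z (v(h, z) = -(1 + (1/3)*2) + z = -(1 + 2/3) + z = -1*5/3 + z = -5/3 + z)
B = -180226 (B = -236471 - 1*(-56245) = -236471 + 56245 = -180226)
v(k(-1)*25, -262) + B = (-5/3 - 262) - 180226 = -791/3 - 180226 = -541469/3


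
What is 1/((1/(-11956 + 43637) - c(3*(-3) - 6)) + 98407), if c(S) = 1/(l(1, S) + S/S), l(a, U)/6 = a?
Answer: 221767/21823393495 ≈ 1.0162e-5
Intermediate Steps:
l(a, U) = 6*a
c(S) = ⅐ (c(S) = 1/(6*1 + S/S) = 1/(6 + 1) = 1/7 = ⅐)
1/((1/(-11956 + 43637) - c(3*(-3) - 6)) + 98407) = 1/((1/(-11956 + 43637) - 1*⅐) + 98407) = 1/((1/31681 - ⅐) + 98407) = 1/(-31674/221767 + 98407) = 1/(21823393495/221767) = 221767/21823393495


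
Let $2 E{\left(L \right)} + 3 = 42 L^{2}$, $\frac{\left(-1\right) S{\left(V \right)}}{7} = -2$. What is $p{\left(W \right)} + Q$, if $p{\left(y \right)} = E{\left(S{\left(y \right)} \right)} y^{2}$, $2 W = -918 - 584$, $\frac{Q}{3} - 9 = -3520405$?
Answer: $\frac{4620041853}{2} \approx 2.31 \cdot 10^{9}$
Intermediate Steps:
$Q = -10561188$ ($Q = 27 + 3 \left(-3520405\right) = 27 - 10561215 = -10561188$)
$S{\left(V \right)} = 14$ ($S{\left(V \right)} = \left(-7\right) \left(-2\right) = 14$)
$E{\left(L \right)} = - \frac{3}{2} + 21 L^{2}$ ($E{\left(L \right)} = - \frac{3}{2} + \frac{42 L^{2}}{2} = - \frac{3}{2} + 21 L^{2}$)
$W = -751$ ($W = \frac{-918 - 584}{2} = \frac{1}{2} \left(-1502\right) = -751$)
$p{\left(y \right)} = \frac{8229 y^{2}}{2}$ ($p{\left(y \right)} = \left(- \frac{3}{2} + 21 \cdot 14^{2}\right) y^{2} = \left(- \frac{3}{2} + 21 \cdot 196\right) y^{2} = \left(- \frac{3}{2} + 4116\right) y^{2} = \frac{8229 y^{2}}{2}$)
$p{\left(W \right)} + Q = \frac{8229 \left(-751\right)^{2}}{2} - 10561188 = \frac{8229}{2} \cdot 564001 - 10561188 = \frac{4641164229}{2} - 10561188 = \frac{4620041853}{2}$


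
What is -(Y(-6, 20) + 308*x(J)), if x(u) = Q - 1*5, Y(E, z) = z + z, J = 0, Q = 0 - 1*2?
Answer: 2116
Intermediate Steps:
Q = -2 (Q = 0 - 2 = -2)
Y(E, z) = 2*z
x(u) = -7 (x(u) = -2 - 1*5 = -2 - 5 = -7)
-(Y(-6, 20) + 308*x(J)) = -(2*20 + 308*(-7)) = -(40 - 2156) = -1*(-2116) = 2116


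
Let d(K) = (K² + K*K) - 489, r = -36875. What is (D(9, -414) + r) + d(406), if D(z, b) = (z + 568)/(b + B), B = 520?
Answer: 30985225/106 ≈ 2.9231e+5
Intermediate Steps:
D(z, b) = (568 + z)/(520 + b) (D(z, b) = (z + 568)/(b + 520) = (568 + z)/(520 + b))
d(K) = -489 + 2*K² (d(K) = (K² + K²) - 489 = 2*K² - 489 = -489 + 2*K²)
(D(9, -414) + r) + d(406) = ((568 + 9)/(520 - 414) - 36875) + (-489 + 2*406²) = (577/106 - 36875) + (-489 + 2*164836) = ((1/106)*577 - 36875) + (-489 + 329672) = (577/106 - 36875) + 329183 = -3908173/106 + 329183 = 30985225/106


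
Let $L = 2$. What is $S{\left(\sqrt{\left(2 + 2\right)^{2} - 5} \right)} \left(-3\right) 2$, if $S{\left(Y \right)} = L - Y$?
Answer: $-12 + 6 \sqrt{11} \approx 7.8997$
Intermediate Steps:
$S{\left(Y \right)} = 2 - Y$
$S{\left(\sqrt{\left(2 + 2\right)^{2} - 5} \right)} \left(-3\right) 2 = \left(2 - \sqrt{\left(2 + 2\right)^{2} - 5}\right) \left(-3\right) 2 = \left(2 - \sqrt{4^{2} - 5}\right) \left(-3\right) 2 = \left(2 - \sqrt{16 - 5}\right) \left(-3\right) 2 = \left(2 - \sqrt{11}\right) \left(-3\right) 2 = \left(-6 + 3 \sqrt{11}\right) 2 = -12 + 6 \sqrt{11}$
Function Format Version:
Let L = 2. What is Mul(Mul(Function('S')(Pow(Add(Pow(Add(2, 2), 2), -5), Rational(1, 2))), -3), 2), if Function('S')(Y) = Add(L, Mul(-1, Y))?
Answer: Add(-12, Mul(6, Pow(11, Rational(1, 2)))) ≈ 7.8997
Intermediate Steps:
Function('S')(Y) = Add(2, Mul(-1, Y))
Mul(Mul(Function('S')(Pow(Add(Pow(Add(2, 2), 2), -5), Rational(1, 2))), -3), 2) = Mul(Mul(Add(2, Mul(-1, Pow(Add(Pow(Add(2, 2), 2), -5), Rational(1, 2)))), -3), 2) = Mul(Mul(Add(2, Mul(-1, Pow(Add(Pow(4, 2), -5), Rational(1, 2)))), -3), 2) = Mul(Mul(Add(2, Mul(-1, Pow(Add(16, -5), Rational(1, 2)))), -3), 2) = Mul(Mul(Add(2, Mul(-1, Pow(11, Rational(1, 2)))), -3), 2) = Mul(Add(-6, Mul(3, Pow(11, Rational(1, 2)))), 2) = Add(-12, Mul(6, Pow(11, Rational(1, 2))))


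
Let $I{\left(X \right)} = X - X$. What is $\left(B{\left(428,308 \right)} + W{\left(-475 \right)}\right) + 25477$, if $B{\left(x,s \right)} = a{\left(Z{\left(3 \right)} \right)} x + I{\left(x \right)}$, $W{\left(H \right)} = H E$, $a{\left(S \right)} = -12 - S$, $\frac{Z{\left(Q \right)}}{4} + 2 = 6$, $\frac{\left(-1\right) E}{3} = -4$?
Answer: $7793$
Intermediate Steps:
$E = 12$ ($E = \left(-3\right) \left(-4\right) = 12$)
$Z{\left(Q \right)} = 16$ ($Z{\left(Q \right)} = -8 + 4 \cdot 6 = -8 + 24 = 16$)
$I{\left(X \right)} = 0$
$W{\left(H \right)} = 12 H$ ($W{\left(H \right)} = H 12 = 12 H$)
$B{\left(x,s \right)} = - 28 x$ ($B{\left(x,s \right)} = \left(-12 - 16\right) x + 0 = - 28 x + 0 = - 28 x$)
$\left(B{\left(428,308 \right)} + W{\left(-475 \right)}\right) + 25477 = \left(\left(-28\right) 428 + 12 \left(-475\right)\right) + 25477 = \left(-11984 - 5700\right) + 25477 = -17684 + 25477 = 7793$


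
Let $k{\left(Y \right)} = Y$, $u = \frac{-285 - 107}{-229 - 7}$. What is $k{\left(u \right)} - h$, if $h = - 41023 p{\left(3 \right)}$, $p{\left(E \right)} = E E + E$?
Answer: $\frac{29044382}{59} \approx 4.9228 \cdot 10^{5}$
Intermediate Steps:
$p{\left(E \right)} = E + E^{2}$ ($p{\left(E \right)} = E^{2} + E = E + E^{2}$)
$u = \frac{98}{59}$ ($u = - \frac{392}{-236} = \left(-392\right) \left(- \frac{1}{236}\right) = \frac{98}{59} \approx 1.661$)
$h = -492276$ ($h = - 41023 \cdot 3 \left(1 + 3\right) = - 41023 \cdot 3 \cdot 4 = \left(-41023\right) 12 = -492276$)
$k{\left(u \right)} - h = \frac{98}{59} - -492276 = \frac{98}{59} + 492276 = \frac{29044382}{59}$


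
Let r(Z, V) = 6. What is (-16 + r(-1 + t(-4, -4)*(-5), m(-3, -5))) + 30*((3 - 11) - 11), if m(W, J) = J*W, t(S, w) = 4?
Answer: -580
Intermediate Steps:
(-16 + r(-1 + t(-4, -4)*(-5), m(-3, -5))) + 30*((3 - 11) - 11) = (-16 + 6) + 30*((3 - 11) - 11) = -10 + 30*(-8 - 11) = -10 + 30*(-19) = -10 - 570 = -580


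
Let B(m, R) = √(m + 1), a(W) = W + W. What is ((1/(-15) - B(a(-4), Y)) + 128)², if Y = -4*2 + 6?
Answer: 3680986/225 - 3838*I*√7/15 ≈ 16360.0 - 676.96*I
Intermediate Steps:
a(W) = 2*W
Y = -2 (Y = -8 + 6 = -2)
B(m, R) = √(1 + m)
((1/(-15) - B(a(-4), Y)) + 128)² = ((1/(-15) - √(1 + 2*(-4))) + 128)² = ((-1/15 - √(1 - 8)) + 128)² = ((-1/15 - √(-7)) + 128)² = ((-1/15 - I*√7) + 128)² = (1919/15 - I*√7)²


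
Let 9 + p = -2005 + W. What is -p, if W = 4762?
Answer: -2748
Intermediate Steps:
p = 2748 (p = -9 + (-2005 + 4762) = -9 + 2757 = 2748)
-p = -1*2748 = -2748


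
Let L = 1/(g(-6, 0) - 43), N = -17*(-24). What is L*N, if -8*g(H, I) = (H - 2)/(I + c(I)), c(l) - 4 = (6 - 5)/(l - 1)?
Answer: -153/16 ≈ -9.5625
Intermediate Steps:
c(l) = 4 + 1/(-1 + l) (c(l) = 4 + (6 - 5)/(l - 1) = 4 + 1/(-1 + l))
N = 408
g(H, I) = -(-2 + H)/(8*(I + (-3 + 4*I)/(-1 + I))) (g(H, I) = -(H - 2)/(8*(I + (-3 + 4*I)/(-1 + I))) = -(-2 + H)/(8*(I + (-3 + 4*I)/(-1 + I))))
L = -3/128 (L = 1/(-(-1 + 0)*(-2 - 6)/(-24 + 32*0 + 8*0*(-1 + 0)) - 43) = 1/(-1*(-1)*(-8)/(-24 + 0 + 8*0*(-1)) - 43) = 1/(-1*(-1)*(-8)/(-24 + 0 + 0) - 43) = 1/(-1*(-1)*(-8)/(-24) - 43) = 1/(-1*(-1/24)*(-1)*(-8) - 43) = 1/(⅓ - 43) = 1/(-128/3) = -3/128 ≈ -0.023438)
L*N = -3/128*408 = -153/16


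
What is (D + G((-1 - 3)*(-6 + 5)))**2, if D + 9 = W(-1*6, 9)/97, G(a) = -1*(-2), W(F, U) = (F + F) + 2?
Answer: 474721/9409 ≈ 50.454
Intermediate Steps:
W(F, U) = 2 + 2*F (W(F, U) = 2*F + 2 = 2 + 2*F)
G(a) = 2
D = -883/97 (D = -9 + (2 + 2*(-1*6))/97 = -9 + (2 + 2*(-6))*(1/97) = -9 + (2 - 12)*(1/97) = -9 - 10*1/97 = -9 - 10/97 = -883/97 ≈ -9.1031)
(D + G((-1 - 3)*(-6 + 5)))**2 = (-883/97 + 2)**2 = (-689/97)**2 = 474721/9409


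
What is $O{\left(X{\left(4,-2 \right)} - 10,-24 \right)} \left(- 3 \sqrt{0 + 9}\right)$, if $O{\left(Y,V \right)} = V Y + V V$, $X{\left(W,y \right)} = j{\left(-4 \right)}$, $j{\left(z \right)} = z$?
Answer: $-8208$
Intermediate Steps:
$X{\left(W,y \right)} = -4$
$O{\left(Y,V \right)} = V^{2} + V Y$ ($O{\left(Y,V \right)} = V Y + V^{2} = V^{2} + V Y$)
$O{\left(X{\left(4,-2 \right)} - 10,-24 \right)} \left(- 3 \sqrt{0 + 9}\right) = - 24 \left(-24 - 14\right) \left(- 3 \sqrt{0 + 9}\right) = - 24 \left(-24 - 14\right) \left(- 3 \sqrt{9}\right) = \left(-24\right) \left(-38\right) \left(\left(-3\right) 3\right) = 912 \left(-9\right) = -8208$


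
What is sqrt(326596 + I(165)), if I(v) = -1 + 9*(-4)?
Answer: sqrt(326559) ≈ 571.45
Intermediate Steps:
I(v) = -37 (I(v) = -1 - 36 = -37)
sqrt(326596 + I(165)) = sqrt(326596 - 37) = sqrt(326559)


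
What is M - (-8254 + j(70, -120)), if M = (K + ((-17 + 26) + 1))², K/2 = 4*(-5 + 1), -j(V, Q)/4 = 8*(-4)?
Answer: 8610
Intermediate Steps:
j(V, Q) = 128 (j(V, Q) = -32*(-4) = -4*(-32) = 128)
K = -32 (K = 2*(4*(-5 + 1)) = 2*(4*(-4)) = 2*(-16) = -32)
M = 484 (M = (-32 + ((-17 + 26) + 1))² = (-32 + (9 + 1))² = (-32 + 10)² = (-22)² = 484)
M - (-8254 + j(70, -120)) = 484 - (-8254 + 128) = 484 - 1*(-8126) = 484 + 8126 = 8610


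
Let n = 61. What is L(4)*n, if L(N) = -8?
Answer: -488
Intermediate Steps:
L(4)*n = -8*61 = -488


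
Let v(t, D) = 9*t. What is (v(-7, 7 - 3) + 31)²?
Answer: 1024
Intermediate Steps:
(v(-7, 7 - 3) + 31)² = (9*(-7) + 31)² = (-63 + 31)² = (-32)² = 1024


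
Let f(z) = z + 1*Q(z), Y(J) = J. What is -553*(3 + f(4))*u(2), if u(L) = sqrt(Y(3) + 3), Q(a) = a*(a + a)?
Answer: -21567*sqrt(6) ≈ -52828.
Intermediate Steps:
Q(a) = 2*a**2 (Q(a) = a*(2*a) = 2*a**2)
u(L) = sqrt(6) (u(L) = sqrt(3 + 3) = sqrt(6))
f(z) = z + 2*z**2 (f(z) = z + 1*(2*z**2) = z + 2*z**2)
-553*(3 + f(4))*u(2) = -553*(3 + 4*(1 + 2*4))*sqrt(6) = -553*(3 + 4*(1 + 8))*sqrt(6) = -553*(3 + 4*9)*sqrt(6) = -553*(3 + 36)*sqrt(6) = -21567*sqrt(6)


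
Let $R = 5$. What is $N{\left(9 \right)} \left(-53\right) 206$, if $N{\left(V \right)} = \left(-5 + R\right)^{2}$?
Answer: $0$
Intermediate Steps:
$N{\left(V \right)} = 0$ ($N{\left(V \right)} = \left(-5 + 5\right)^{2} = 0^{2} = 0$)
$N{\left(9 \right)} \left(-53\right) 206 = 0 \left(-53\right) 206 = 0 \cdot 206 = 0$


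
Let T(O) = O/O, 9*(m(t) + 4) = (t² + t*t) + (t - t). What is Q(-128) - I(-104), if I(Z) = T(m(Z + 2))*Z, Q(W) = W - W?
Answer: 104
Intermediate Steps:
m(t) = -4 + 2*t²/9 (m(t) = -4 + ((t² + t*t) + (t - t))/9 = -4 + ((t² + t²) + 0)/9 = -4 + (2*t² + 0)/9 = -4 + (2*t²)/9 = -4 + 2*t²/9)
T(O) = 1
Q(W) = 0
I(Z) = Z (I(Z) = 1*Z = Z)
Q(-128) - I(-104) = 0 - 1*(-104) = 0 + 104 = 104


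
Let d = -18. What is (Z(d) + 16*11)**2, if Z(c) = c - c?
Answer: 30976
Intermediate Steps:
Z(c) = 0
(Z(d) + 16*11)**2 = (0 + 16*11)**2 = (0 + 176)**2 = 176**2 = 30976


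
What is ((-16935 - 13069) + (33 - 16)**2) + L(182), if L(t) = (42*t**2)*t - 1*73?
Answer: 253170068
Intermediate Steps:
L(t) = -73 + 42*t**3 (L(t) = 42*t**3 - 73 = -73 + 42*t**3)
((-16935 - 13069) + (33 - 16)**2) + L(182) = ((-16935 - 13069) + (33 - 16)**2) + (-73 + 42*182**3) = (-30004 + 17**2) + (-73 + 42*6028568) = (-30004 + 289) + (-73 + 253199856) = -29715 + 253199783 = 253170068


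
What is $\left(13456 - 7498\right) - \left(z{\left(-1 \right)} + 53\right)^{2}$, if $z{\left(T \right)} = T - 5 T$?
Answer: $2709$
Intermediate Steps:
$z{\left(T \right)} = - 4 T$
$\left(13456 - 7498\right) - \left(z{\left(-1 \right)} + 53\right)^{2} = \left(13456 - 7498\right) - \left(\left(-4\right) \left(-1\right) + 53\right)^{2} = 5958 - \left(4 + 53\right)^{2} = 5958 - 57^{2} = 5958 - 3249 = 2709$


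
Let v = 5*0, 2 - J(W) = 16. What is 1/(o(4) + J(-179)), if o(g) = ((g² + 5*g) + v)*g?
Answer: 1/130 ≈ 0.0076923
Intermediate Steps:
J(W) = -14 (J(W) = 2 - 1*16 = 2 - 16 = -14)
v = 0
o(g) = g*(g² + 5*g) (o(g) = ((g² + 5*g) + 0)*g = (g² + 5*g)*g = g*(g² + 5*g))
1/(o(4) + J(-179)) = 1/(4²*(5 + 4) - 14) = 1/(16*9 - 14) = 1/(144 - 14) = 1/130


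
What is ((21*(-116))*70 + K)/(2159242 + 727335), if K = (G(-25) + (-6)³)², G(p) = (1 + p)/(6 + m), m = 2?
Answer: -122559/2886577 ≈ -0.042458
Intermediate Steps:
G(p) = ⅛ + p/8 (G(p) = (1 + p)/(6 + 2) = (1 + p)/8 = (1 + p)*(⅛) = ⅛ + p/8)
K = 47961 (K = ((⅛ + (⅛)*(-25)) + (-6)³)² = ((⅛ - 25/8) - 216)² = (-3 - 216)² = (-219)² = 47961)
((21*(-116))*70 + K)/(2159242 + 727335) = ((21*(-116))*70 + 47961)/(2159242 + 727335) = (-2436*70 + 47961)/2886577 = (-170520 + 47961)*(1/2886577) = -122559*1/2886577 = -122559/2886577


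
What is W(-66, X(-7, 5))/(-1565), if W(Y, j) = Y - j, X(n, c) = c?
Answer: 71/1565 ≈ 0.045367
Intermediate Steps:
W(-66, X(-7, 5))/(-1565) = (-66 - 1*5)/(-1565) = (-66 - 5)*(-1/1565) = -71*(-1/1565) = 71/1565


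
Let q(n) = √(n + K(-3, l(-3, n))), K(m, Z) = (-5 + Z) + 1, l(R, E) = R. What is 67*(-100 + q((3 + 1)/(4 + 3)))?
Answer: -6700 + 201*I*√35/7 ≈ -6700.0 + 169.88*I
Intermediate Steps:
K(m, Z) = -4 + Z
q(n) = √(-7 + n) (q(n) = √(n + (-4 - 3)) = √(n - 7) = √(-7 + n))
67*(-100 + q((3 + 1)/(4 + 3))) = 67*(-100 + √(-7 + (3 + 1)/(4 + 3))) = 67*(-100 + √(-7 + 4/7)) = 67*(-100 + √(-45/7)) = 67*(-100 + 3*I*√35/7) = -6700 + 201*I*√35/7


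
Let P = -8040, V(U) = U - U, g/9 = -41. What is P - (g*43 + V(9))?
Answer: 7827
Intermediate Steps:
g = -369 (g = 9*(-41) = -369)
V(U) = 0
P - (g*43 + V(9)) = -8040 - (-369*43 + 0) = -8040 - (-15867 + 0) = -8040 - 1*(-15867) = -8040 + 15867 = 7827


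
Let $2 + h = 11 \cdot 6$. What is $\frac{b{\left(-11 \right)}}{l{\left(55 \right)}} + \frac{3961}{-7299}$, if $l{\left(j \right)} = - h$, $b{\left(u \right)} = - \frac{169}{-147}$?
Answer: $- \frac{12832873}{22889664} \approx -0.56064$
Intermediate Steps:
$b{\left(u \right)} = \frac{169}{147}$ ($b{\left(u \right)} = \left(-169\right) \left(- \frac{1}{147}\right) = \frac{169}{147}$)
$h = 64$ ($h = -2 + 11 \cdot 6 = -2 + 66 = 64$)
$l{\left(j \right)} = -64$ ($l{\left(j \right)} = \left(-1\right) 64 = -64$)
$\frac{b{\left(-11 \right)}}{l{\left(55 \right)}} + \frac{3961}{-7299} = \frac{169}{147 \left(-64\right)} + \frac{3961}{-7299} = \frac{169}{147} \left(- \frac{1}{64}\right) + 3961 \left(- \frac{1}{7299}\right) = - \frac{169}{9408} - \frac{3961}{7299} = - \frac{12832873}{22889664}$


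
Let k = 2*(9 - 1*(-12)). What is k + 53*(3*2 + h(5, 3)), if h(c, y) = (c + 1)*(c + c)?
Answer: 3540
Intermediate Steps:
h(c, y) = 2*c*(1 + c) (h(c, y) = (1 + c)*(2*c) = 2*c*(1 + c))
k = 42 (k = 2*(9 + 12) = 2*21 = 42)
k + 53*(3*2 + h(5, 3)) = 42 + 53*(3*2 + 2*5*(1 + 5)) = 42 + 53*(6 + 2*5*6) = 42 + 53*(6 + 60) = 42 + 53*66 = 42 + 3498 = 3540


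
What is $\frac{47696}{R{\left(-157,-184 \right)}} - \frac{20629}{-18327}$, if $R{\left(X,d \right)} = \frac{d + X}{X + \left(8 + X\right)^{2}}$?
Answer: $- \frac{1751745042869}{568137} \approx -3.0833 \cdot 10^{6}$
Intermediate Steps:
$R{\left(X,d \right)} = \frac{X + d}{X + \left(8 + X\right)^{2}}$
$\frac{47696}{R{\left(-157,-184 \right)}} - \frac{20629}{-18327} = \frac{47696}{\frac{1}{-157 + \left(8 - 157\right)^{2}} \left(-157 - 184\right)} - \frac{20629}{-18327} = \frac{47696}{\frac{1}{-157 + \left(-149\right)^{2}} \left(-341\right)} - - \frac{20629}{18327} = \frac{47696}{\frac{1}{-157 + 22201} \left(-341\right)} + \frac{20629}{18327} = \frac{47696}{\frac{1}{22044} \left(-341\right)} + \frac{20629}{18327} = \frac{47696}{- \frac{31}{2004}} + \frac{20629}{18327} = 47696 \left(- \frac{2004}{31}\right) + \frac{20629}{18327} = - \frac{95582784}{31} + \frac{20629}{18327} = - \frac{1751745042869}{568137}$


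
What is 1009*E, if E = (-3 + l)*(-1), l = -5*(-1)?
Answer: -2018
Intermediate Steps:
l = 5
E = -2 (E = (-3 + 5)*(-1) = 2*(-1) = -2)
1009*E = 1009*(-2) = -2018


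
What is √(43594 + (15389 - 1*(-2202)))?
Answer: √61185 ≈ 247.36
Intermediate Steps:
√(43594 + (15389 - 1*(-2202))) = √(43594 + (15389 + 2202)) = √(43594 + 17591) = √61185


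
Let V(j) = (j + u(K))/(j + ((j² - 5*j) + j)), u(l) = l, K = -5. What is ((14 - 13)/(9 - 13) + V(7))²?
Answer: 25/784 ≈ 0.031888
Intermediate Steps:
V(j) = (-5 + j)/(j² - 3*j) (V(j) = (j - 5)/(j + ((j² - 5*j) + j)) = (-5 + j)/(j + (j² - 4*j)) = (-5 + j)/(j² - 3*j))
((14 - 13)/(9 - 13) + V(7))² = ((14 - 13)/(9 - 13) + (-5 + 7)/(7*(-3 + 7)))² = (1/(-4) + (⅐)*2/4)² = (1*(-¼) + (⅐)*(¼)*2)² = (-¼ + 1/14)² = (-5/28)² = 25/784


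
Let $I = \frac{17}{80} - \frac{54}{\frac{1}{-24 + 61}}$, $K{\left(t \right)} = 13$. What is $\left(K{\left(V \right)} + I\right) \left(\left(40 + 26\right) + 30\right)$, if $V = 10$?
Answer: $- \frac{952698}{5} \approx -1.9054 \cdot 10^{5}$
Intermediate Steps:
$I = - \frac{159823}{80}$ ($I = 17 \cdot \frac{1}{80} - \frac{54}{\frac{1}{37}} = \frac{17}{80} - 54 \frac{1}{\frac{1}{37}} = \frac{17}{80} - 1998 = - \frac{159823}{80} \approx -1997.8$)
$\left(K{\left(V \right)} + I\right) \left(\left(40 + 26\right) + 30\right) = \left(13 - \frac{159823}{80}\right) \left(\left(40 + 26\right) + 30\right) = - \frac{158783 \left(66 + 30\right)}{80} = \left(- \frac{158783}{80}\right) 96 = - \frac{952698}{5}$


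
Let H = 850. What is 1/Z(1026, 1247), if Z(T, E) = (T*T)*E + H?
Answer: 1/1312687822 ≈ 7.6180e-10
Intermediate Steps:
Z(T, E) = 850 + E*T**2 (Z(T, E) = (T*T)*E + 850 = T**2*E + 850 = E*T**2 + 850 = 850 + E*T**2)
1/Z(1026, 1247) = 1/(850 + 1247*1026**2) = 1/(850 + 1247*1052676) = 1/(850 + 1312686972) = 1/1312687822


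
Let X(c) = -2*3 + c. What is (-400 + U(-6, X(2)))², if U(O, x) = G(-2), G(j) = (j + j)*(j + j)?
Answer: 147456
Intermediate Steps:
X(c) = -6 + c
G(j) = 4*j² (G(j) = (2*j)*(2*j) = 4*j²)
U(O, x) = 16 (U(O, x) = 4*(-2)² = 4*4 = 16)
(-400 + U(-6, X(2)))² = (-400 + 16)² = (-384)² = 147456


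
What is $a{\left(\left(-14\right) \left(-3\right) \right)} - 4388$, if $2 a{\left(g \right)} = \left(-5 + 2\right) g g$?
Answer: $-7034$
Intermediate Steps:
$a{\left(g \right)} = - \frac{3 g^{2}}{2}$ ($a{\left(g \right)} = \frac{\left(-5 + 2\right) g g}{2} = \frac{- 3 g g}{2} = \frac{\left(-3\right) g^{2}}{2} = - \frac{3 g^{2}}{2}$)
$a{\left(\left(-14\right) \left(-3\right) \right)} - 4388 = - \frac{3 \left(\left(-14\right) \left(-3\right)\right)^{2}}{2} - 4388 = - \frac{3 \cdot 42^{2}}{2} - 4388 = \left(- \frac{3}{2}\right) 1764 - 4388 = -2646 - 4388 = -7034$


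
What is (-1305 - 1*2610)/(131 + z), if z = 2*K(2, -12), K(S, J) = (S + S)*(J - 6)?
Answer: 3915/13 ≈ 301.15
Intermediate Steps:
K(S, J) = 2*S*(-6 + J) (K(S, J) = (2*S)*(-6 + J) = 2*S*(-6 + J))
z = -144 (z = 2*(2*2*(-6 - 12)) = 2*(2*2*(-18)) = 2*(-72) = -144)
(-1305 - 1*2610)/(131 + z) = (-1305 - 1*2610)/(131 - 144) = (-1305 - 2610)/(-13) = -3915*(-1/13) = 3915/13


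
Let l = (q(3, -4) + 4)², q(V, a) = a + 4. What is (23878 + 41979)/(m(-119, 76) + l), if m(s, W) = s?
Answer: -65857/103 ≈ -639.39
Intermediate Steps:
q(V, a) = 4 + a
l = 16 (l = ((4 - 4) + 4)² = (0 + 4)² = 4² = 16)
(23878 + 41979)/(m(-119, 76) + l) = (23878 + 41979)/(-119 + 16) = 65857/(-103) = 65857*(-1/103) = -65857/103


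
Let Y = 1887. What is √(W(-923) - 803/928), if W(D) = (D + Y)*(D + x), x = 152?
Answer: I*√40004411630/232 ≈ 862.12*I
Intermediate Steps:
W(D) = (152 + D)*(1887 + D) (W(D) = (D + 1887)*(D + 152) = (1887 + D)*(152 + D) = (152 + D)*(1887 + D))
√(W(-923) - 803/928) = √((286824 + (-923)² + 2039*(-923)) - 803/928) = √((286824 + 851929 - 1881997) + (1/928)*(-803)) = √(-743244 - 803/928) = √(-689731235/928) = I*√40004411630/232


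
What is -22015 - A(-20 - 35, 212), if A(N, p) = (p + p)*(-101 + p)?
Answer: -69079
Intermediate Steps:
A(N, p) = 2*p*(-101 + p) (A(N, p) = (2*p)*(-101 + p) = 2*p*(-101 + p))
-22015 - A(-20 - 35, 212) = -22015 - 2*212*(-101 + 212) = -22015 - 2*212*111 = -22015 - 1*47064 = -22015 - 47064 = -69079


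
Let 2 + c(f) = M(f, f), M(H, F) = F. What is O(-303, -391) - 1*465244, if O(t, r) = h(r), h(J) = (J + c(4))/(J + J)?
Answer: -363820419/782 ≈ -4.6524e+5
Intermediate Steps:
c(f) = -2 + f
h(J) = (2 + J)/(2*J) (h(J) = (J + (-2 + 4))/(J + J) = (J + 2)/((2*J)) = (2 + J)*(1/(2*J)) = (2 + J)/(2*J))
O(t, r) = (2 + r)/(2*r)
O(-303, -391) - 1*465244 = (1/2)*(2 - 391)/(-391) - 1*465244 = (1/2)*(-1/391)*(-389) - 465244 = 389/782 - 465244 = -363820419/782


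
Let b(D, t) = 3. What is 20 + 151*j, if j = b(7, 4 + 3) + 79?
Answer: 12402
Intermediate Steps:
j = 82 (j = 3 + 79 = 82)
20 + 151*j = 20 + 151*82 = 20 + 12382 = 12402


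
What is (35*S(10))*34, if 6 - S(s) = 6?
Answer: 0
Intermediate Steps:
S(s) = 0 (S(s) = 6 - 1*6 = 6 - 6 = 0)
(35*S(10))*34 = (35*0)*34 = 0*34 = 0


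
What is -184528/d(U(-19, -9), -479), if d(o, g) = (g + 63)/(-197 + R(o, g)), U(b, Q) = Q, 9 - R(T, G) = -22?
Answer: -957239/13 ≈ -73634.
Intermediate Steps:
R(T, G) = 31 (R(T, G) = 9 - 1*(-22) = 9 + 22 = 31)
d(o, g) = -63/166 - g/166 (d(o, g) = (g + 63)/(-197 + 31) = (63 + g)/(-166) = (63 + g)*(-1/166) = -63/166 - g/166)
-184528/d(U(-19, -9), -479) = -184528/(-63/166 - 1/166*(-479)) = -184528/(-63/166 + 479/166) = -184528/208/83 = -184528*83/208 = -957239/13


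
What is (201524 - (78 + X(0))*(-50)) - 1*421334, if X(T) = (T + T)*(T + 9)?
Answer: -215910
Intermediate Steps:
X(T) = 2*T*(9 + T) (X(T) = (2*T)*(9 + T) = 2*T*(9 + T))
(201524 - (78 + X(0))*(-50)) - 1*421334 = (201524 - (78 + 2*0*(9 + 0))*(-50)) - 1*421334 = (201524 - (78 + 2*0*9)*(-50)) - 421334 = (201524 - (78 + 0)*(-50)) - 421334 = (201524 - 78*(-50)) - 421334 = (201524 - 1*(-3900)) - 421334 = (201524 + 3900) - 421334 = 205424 - 421334 = -215910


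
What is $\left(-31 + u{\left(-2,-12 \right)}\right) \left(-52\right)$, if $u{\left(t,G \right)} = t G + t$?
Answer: $468$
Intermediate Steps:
$u{\left(t,G \right)} = t + G t$ ($u{\left(t,G \right)} = G t + t = t + G t$)
$\left(-31 + u{\left(-2,-12 \right)}\right) \left(-52\right) = \left(-31 - 2 \left(1 - 12\right)\right) \left(-52\right) = \left(-31 - -22\right) \left(-52\right) = \left(-31 + 22\right) \left(-52\right) = \left(-9\right) \left(-52\right) = 468$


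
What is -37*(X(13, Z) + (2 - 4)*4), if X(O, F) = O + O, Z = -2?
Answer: -666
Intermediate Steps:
X(O, F) = 2*O
-37*(X(13, Z) + (2 - 4)*4) = -37*(2*13 + (2 - 4)*4) = -37*(26 - 2*4) = -37*(26 - 8) = -37*18 = -666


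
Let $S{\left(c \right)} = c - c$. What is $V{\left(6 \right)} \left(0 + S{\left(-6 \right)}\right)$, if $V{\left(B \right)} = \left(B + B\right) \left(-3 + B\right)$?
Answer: $0$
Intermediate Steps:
$V{\left(B \right)} = 2 B \left(-3 + B\right)$
$S{\left(c \right)} = 0$
$V{\left(6 \right)} \left(0 + S{\left(-6 \right)}\right) = 2 \cdot 6 \left(-3 + 6\right) \left(0 + 0\right) = 2 \cdot 6 \cdot 3 \cdot 0 = 36 \cdot 0 = 0$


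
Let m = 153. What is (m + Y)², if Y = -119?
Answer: 1156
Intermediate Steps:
(m + Y)² = (153 - 119)² = 34² = 1156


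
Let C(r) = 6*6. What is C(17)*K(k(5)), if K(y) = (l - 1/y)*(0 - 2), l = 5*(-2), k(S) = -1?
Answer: 648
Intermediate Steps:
C(r) = 36
l = -10
K(y) = 20 + 2/y (K(y) = (-10 - 1/y)*(0 - 2) = (-10 - 1/y)*(-2) = 20 + 2/y)
C(17)*K(k(5)) = 36*(20 + 2/(-1)) = 36*(20 + 2*(-1)) = 36*(20 - 2) = 36*18 = 648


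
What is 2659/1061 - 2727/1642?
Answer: 1472731/1742162 ≈ 0.84535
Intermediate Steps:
2659/1061 - 2727/1642 = 1472731/1742162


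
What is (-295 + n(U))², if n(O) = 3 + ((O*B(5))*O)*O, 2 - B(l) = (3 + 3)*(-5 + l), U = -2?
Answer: 94864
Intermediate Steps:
B(l) = 32 - 6*l (B(l) = 2 - (3 + 3)*(-5 + l) = 2 - 6*(-5 + l) = 2 - (-30 + 6*l) = 2 + (30 - 6*l) = 32 - 6*l)
n(O) = 3 + 2*O³ (n(O) = 3 + ((O*(32 - 6*5))*O)*O = 3 + ((O*(32 - 30))*O)*O = 3 + ((O*2)*O)*O = 3 + ((2*O)*O)*O = 3 + (2*O²)*O = 3 + 2*O³)
(-295 + n(U))² = (-295 + (3 + 2*(-2)³))² = (-295 + (3 + 2*(-8)))² = (-295 + (3 - 16))² = (-295 - 13)² = (-308)² = 94864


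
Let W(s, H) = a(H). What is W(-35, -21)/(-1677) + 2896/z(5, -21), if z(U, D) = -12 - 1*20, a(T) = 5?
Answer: -303547/3354 ≈ -90.503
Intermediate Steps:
z(U, D) = -32 (z(U, D) = -12 - 20 = -32)
W(s, H) = 5
W(-35, -21)/(-1677) + 2896/z(5, -21) = 5/(-1677) + 2896/(-32) = 5*(-1/1677) + 2896*(-1/32) = -5/1677 - 181/2 = -303547/3354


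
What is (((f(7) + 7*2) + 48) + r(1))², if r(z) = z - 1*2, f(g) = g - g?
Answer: 3721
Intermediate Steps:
f(g) = 0
r(z) = -2 + z (r(z) = z - 2 = -2 + z)
(((f(7) + 7*2) + 48) + r(1))² = (((0 + 7*2) + 48) + (-2 + 1))² = (((0 + 14) + 48) - 1)² = ((14 + 48) - 1)² = (62 - 1)² = 61² = 3721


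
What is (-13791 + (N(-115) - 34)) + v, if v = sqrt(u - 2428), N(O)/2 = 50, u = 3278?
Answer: -13725 + 5*sqrt(34) ≈ -13696.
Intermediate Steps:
N(O) = 100 (N(O) = 2*50 = 100)
v = 5*sqrt(34) (v = sqrt(3278 - 2428) = sqrt(850) = 5*sqrt(34) ≈ 29.155)
(-13791 + (N(-115) - 34)) + v = (-13791 + (100 - 34)) + 5*sqrt(34) = (-13791 + 66) + 5*sqrt(34) = -13725 + 5*sqrt(34)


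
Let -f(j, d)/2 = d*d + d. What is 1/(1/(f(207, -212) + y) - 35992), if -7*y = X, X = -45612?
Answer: -82948/2985464417 ≈ -2.7784e-5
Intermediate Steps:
y = 6516 (y = -1/7*(-45612) = 6516)
f(j, d) = -2*d - 2*d**2 (f(j, d) = -2*(d*d + d) = -2*(d**2 + d) = -2*(d + d**2) = -2*d - 2*d**2)
1/(1/(f(207, -212) + y) - 35992) = 1/(1/(-2*(-212)*(1 - 212) + 6516) - 35992) = 1/(1/(-2*(-212)*(-211) + 6516) - 35992) = 1/(1/(-89464 + 6516) - 35992) = 1/(1/(-82948) - 35992) = 1/(-1/82948 - 35992) = 1/(-2985464417/82948) = -82948/2985464417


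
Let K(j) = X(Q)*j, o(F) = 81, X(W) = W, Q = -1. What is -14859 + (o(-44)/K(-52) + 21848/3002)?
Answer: -1159085039/78052 ≈ -14850.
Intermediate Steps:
K(j) = -j
-14859 + (o(-44)/K(-52) + 21848/3002) = -14859 + (81/((-1*(-52))) + 21848/3002) = -14859 + (81/52 + 21848*(1/3002)) = -14859 + (81*(1/52) + 10924/1501) = -14859 + (81/52 + 10924/1501) = -14859 + 689629/78052 = -1159085039/78052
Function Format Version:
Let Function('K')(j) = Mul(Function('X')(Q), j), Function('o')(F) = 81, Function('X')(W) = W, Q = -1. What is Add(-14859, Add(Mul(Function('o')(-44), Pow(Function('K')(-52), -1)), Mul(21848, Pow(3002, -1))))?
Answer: Rational(-1159085039, 78052) ≈ -14850.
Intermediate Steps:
Function('K')(j) = Mul(-1, j)
Add(-14859, Add(Mul(Function('o')(-44), Pow(Function('K')(-52), -1)), Mul(21848, Pow(3002, -1)))) = Add(-14859, Add(Mul(81, Pow(Mul(-1, -52), -1)), Mul(21848, Pow(3002, -1)))) = Add(-14859, Add(Mul(81, Pow(52, -1)), Mul(21848, Rational(1, 3002)))) = Add(-14859, Add(Mul(81, Rational(1, 52)), Rational(10924, 1501))) = Add(-14859, Add(Rational(81, 52), Rational(10924, 1501))) = Add(-14859, Rational(689629, 78052)) = Rational(-1159085039, 78052)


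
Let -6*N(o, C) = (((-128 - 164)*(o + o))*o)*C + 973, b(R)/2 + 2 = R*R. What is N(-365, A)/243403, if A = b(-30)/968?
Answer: 17466745567/176710578 ≈ 98.844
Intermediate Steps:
b(R) = -4 + 2*R² (b(R) = -4 + 2*(R*R) = -4 + 2*R²)
A = 449/242 (A = (-4 + 2*(-30)²)/968 = (-4 + 2*900)*(1/968) = (-4 + 1800)*(1/968) = 1796*(1/968) = 449/242 ≈ 1.8554)
N(o, C) = -973/6 + 292*C*o²/3 (N(o, C) = -((((-128 - 164)*(o + o))*o)*C + 973)/6 = -(((-584*o)*o)*C + 973)/6 = -((-584*o²)*C + 973)/6 = -(-584*C*o² + 973)/6 = -(973 - 584*C*o²)/6 = -973/6 + 292*C*o²/3)
N(-365, A)/243403 = (-973/6 + (292/3)*(449/242)*(-365)²)/243403 = (-973/6 + (292/3)*(449/242)*133225)*(1/243403) = (-973/6 + 8733431650/363)*(1/243403) = (17466745567/726)*(1/243403) = 17466745567/176710578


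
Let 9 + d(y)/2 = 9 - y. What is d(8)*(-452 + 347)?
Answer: 1680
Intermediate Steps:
d(y) = -2*y (d(y) = -18 + 2*(9 - y) = -18 + (18 - 2*y) = -2*y)
d(8)*(-452 + 347) = (-2*8)*(-452 + 347) = -16*(-105) = 1680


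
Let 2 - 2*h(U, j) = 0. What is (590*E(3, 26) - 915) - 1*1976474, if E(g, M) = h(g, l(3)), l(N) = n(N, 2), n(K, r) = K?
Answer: -1976799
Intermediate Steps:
l(N) = N
h(U, j) = 1 (h(U, j) = 1 - ½*0 = 1 + 0 = 1)
E(g, M) = 1
(590*E(3, 26) - 915) - 1*1976474 = (590*1 - 915) - 1*1976474 = (590 - 915) - 1976474 = -325 - 1976474 = -1976799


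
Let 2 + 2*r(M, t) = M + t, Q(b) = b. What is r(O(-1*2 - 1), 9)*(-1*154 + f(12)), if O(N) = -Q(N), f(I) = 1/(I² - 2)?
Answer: -109335/142 ≈ -769.96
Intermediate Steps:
f(I) = 1/(-2 + I²)
O(N) = -N
r(M, t) = -1 + M/2 + t/2 (r(M, t) = -1 + (M + t)/2 = -1 + (M/2 + t/2) = -1 + M/2 + t/2)
r(O(-1*2 - 1), 9)*(-1*154 + f(12)) = (-1 + (-(-1*2 - 1))/2 + (½)*9)*(-1*154 + 1/(-2 + 12²)) = (-1 + (-(-2 - 1))/2 + 9/2)*(-154 + 1/(-2 + 144)) = (-1 + (-1*(-3))/2 + 9/2)*(-154 + 1/142) = (-1 + (½)*3 + 9/2)*(-154 + 1/142) = (-1 + 3/2 + 9/2)*(-21867/142) = 5*(-21867/142) = -109335/142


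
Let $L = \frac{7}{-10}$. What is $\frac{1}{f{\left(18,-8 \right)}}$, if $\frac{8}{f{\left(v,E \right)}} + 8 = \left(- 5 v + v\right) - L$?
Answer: $- \frac{793}{80} \approx -9.9125$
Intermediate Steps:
$L = - \frac{7}{10}$ ($L = 7 \left(- \frac{1}{10}\right) = - \frac{7}{10} \approx -0.7$)
$f{\left(v,E \right)} = \frac{8}{- \frac{73}{10} - 4 v}$ ($f{\left(v,E \right)} = \frac{8}{-8 + \left(\left(- 5 v + v\right) - - \frac{7}{10}\right)} = \frac{8}{-8 - \left(- \frac{7}{10} + 4 v\right)} = \frac{8}{- \frac{73}{10} - 4 v}$)
$\frac{1}{f{\left(18,-8 \right)}} = \frac{1}{\left(-80\right) \frac{1}{73 + 40 \cdot 18}} = \frac{1}{\left(-80\right) \frac{1}{73 + 720}} = \frac{1}{\left(-80\right) \frac{1}{793}} = \frac{1}{- \frac{80}{793}} = - \frac{793}{80}$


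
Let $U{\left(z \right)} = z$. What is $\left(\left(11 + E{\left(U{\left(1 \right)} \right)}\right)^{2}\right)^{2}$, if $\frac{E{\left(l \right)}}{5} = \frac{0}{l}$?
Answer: $14641$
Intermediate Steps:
$E{\left(l \right)} = 0$ ($E{\left(l \right)} = 5 \frac{0}{l} = 5 \cdot 0 = 0$)
$\left(\left(11 + E{\left(U{\left(1 \right)} \right)}\right)^{2}\right)^{2} = \left(\left(11 + 0\right)^{2}\right)^{2} = \left(11^{2}\right)^{2} = 121^{2} = 14641$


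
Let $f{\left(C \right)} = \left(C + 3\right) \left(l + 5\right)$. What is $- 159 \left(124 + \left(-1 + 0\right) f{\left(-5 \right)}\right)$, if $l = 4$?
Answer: $-22578$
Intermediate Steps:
$f{\left(C \right)} = 27 + 9 C$ ($f{\left(C \right)} = \left(C + 3\right) \left(4 + 5\right) = \left(3 + C\right) 9 = 27 + 9 C$)
$- 159 \left(124 + \left(-1 + 0\right) f{\left(-5 \right)}\right) = - 159 \left(124 + \left(-1 + 0\right) \left(27 + 9 \left(-5\right)\right)\right) = - 159 \left(124 - \left(27 - 45\right)\right) = - 159 \left(124 - -18\right) = - 159 \left(124 + 18\right) = \left(-159\right) 142 = -22578$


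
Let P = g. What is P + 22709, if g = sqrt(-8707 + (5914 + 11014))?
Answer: 22709 + sqrt(8221) ≈ 22800.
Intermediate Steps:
g = sqrt(8221) (g = sqrt(-8707 + 16928) = sqrt(8221) ≈ 90.670)
P = sqrt(8221) ≈ 90.670
P + 22709 = sqrt(8221) + 22709 = 22709 + sqrt(8221)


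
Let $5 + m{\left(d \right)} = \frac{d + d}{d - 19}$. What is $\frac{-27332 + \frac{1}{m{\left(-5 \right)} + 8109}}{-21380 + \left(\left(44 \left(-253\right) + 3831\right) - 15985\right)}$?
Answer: $\frac{1329059492}{2171951249} \approx 0.61192$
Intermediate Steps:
$m{\left(d \right)} = -5 + \frac{2 d}{-19 + d}$ ($m{\left(d \right)} = -5 + \frac{d + d}{d - 19} = -5 + \frac{2 d}{d - 19} = -5 + \frac{2 d}{-19 + d}$)
$\frac{-27332 + \frac{1}{m{\left(-5 \right)} + 8109}}{-21380 + \left(\left(44 \left(-253\right) + 3831\right) - 15985\right)} = \frac{-27332 + \frac{1}{\frac{95 - -15}{-19 - 5} + 8109}}{-21380 + \left(\left(44 \left(-253\right) + 3831\right) - 15985\right)} = \frac{-27332 + \frac{1}{\frac{95 + 15}{-24} + 8109}}{-21380 + \left(\left(-11132 + 3831\right) - 15985\right)} = \frac{-27332 + \frac{1}{\left(- \frac{1}{24}\right) 110 + 8109}}{-21380 - 23286} = \frac{-27332 + \frac{1}{- \frac{55}{12} + 8109}}{-21380 - 23286} = \frac{-27332 + \frac{1}{\frac{97253}{12}}}{-44666} = \left(-27332 + \frac{12}{97253}\right) \left(- \frac{1}{44666}\right) = \left(- \frac{2658118984}{97253}\right) \left(- \frac{1}{44666}\right) = \frac{1329059492}{2171951249}$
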